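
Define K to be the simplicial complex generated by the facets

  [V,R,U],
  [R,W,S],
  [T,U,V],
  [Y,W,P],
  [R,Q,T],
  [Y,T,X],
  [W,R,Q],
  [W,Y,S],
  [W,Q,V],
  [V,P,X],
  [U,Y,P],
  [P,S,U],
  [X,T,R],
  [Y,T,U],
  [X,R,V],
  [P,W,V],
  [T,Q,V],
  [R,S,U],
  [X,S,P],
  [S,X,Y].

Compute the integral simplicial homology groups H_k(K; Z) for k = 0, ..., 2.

H_0 ≅ Z,  H_1 ≅ Z × Z/2,  H_2 = 0.

Order the vertices as P < Q < R < S < T < U < V < W < X < Y. Listing each simplex with vertices in this order, K has dimension 2 with simplices:

  0-simplices (10): P, Q, R, S, T, U, V, W, X, Y
  1-simplices (30): PS, PU, PV, PW, PX, PY, QR, QT, QV, QW, RS, RT, RU, RV, RW, RX, SU, SW, SX, SY, TU, TV, TX, TY, UV, UY, VW, VX, WY, XY
  2-simplices (20): PSU, PSX, PUY, PVW, PVX, PWY, QRT, QRW, QTV, QVW, RSU, RSW, RTX, RUV, RVX, SWY, SXY, TUV, TUY, TXY

so the chain groups are C_0 ≅ Z^10, C_1 ≅ Z^30, C_2 ≅ Z^20.

The boundary map ∂_1: C_1 → C_0 is given by ∂[p,q] = [q] − [p]. For instance
  ∂WY = Y − W.
The 10×30 boundary matrix has rank 9 and Smith normal form diag(1,1,1,1,1,1,1,1,1).

∂_2: C_2 → C_1 maps a triangle to the signed sum of its edges. For instance
  ∂RUV = UV − RV + RU,
  ∂PSU = SU − PU + PS.
The resulting 30×20 matrix has rank 20, and its Smith normal form has invariant factors (1,1,1,1,1,1,1,1,1,1,1,1,1,1,1,1,1,1,1,2).

Now H_k = ker ∂_k / im ∂_{k+1}, so:

  H_0: rank C_0 − rank ∂_1 = 10 − 9 = 1, and the invariant factors of ∂_1 are all 1, so H_0 = Z.
  H_1: rank ker ∂_1 − rank ∂_2 = (30 − 9) − 20 = 1, and ∂_2 has invariant factor 2 > 1, so H_1 = Z × Z/2.
  H_2: rank ker ∂_2 − rank ∂_3 = (20 − 20) − 0 = 0, and there is no ∂_3, so H_2 = 0.

As a check, the Euler characteristic is 10 − 30 + 20 = 0, which agrees with 1 − 1 + 0 = 0.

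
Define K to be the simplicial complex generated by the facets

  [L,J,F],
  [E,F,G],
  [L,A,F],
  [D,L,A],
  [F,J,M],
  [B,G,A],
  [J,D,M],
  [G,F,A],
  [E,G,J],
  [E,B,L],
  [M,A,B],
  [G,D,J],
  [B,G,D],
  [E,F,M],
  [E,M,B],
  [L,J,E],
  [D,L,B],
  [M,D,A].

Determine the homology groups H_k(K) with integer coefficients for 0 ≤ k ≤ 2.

We work with the vertex ordering A < B < D < E < F < G < J < L < M. The simplices of K, each written with vertices in increasing order, are:

  0-simplices (9): A, B, D, E, F, G, J, L, M
  1-simplices (27): AB, AD, AF, AG, AL, AM, BD, BE, BG, BL, BM, DG, DJ, DL, DM, EF, EG, EJ, EL, EM, FG, FJ, FL, FM, GJ, JL, JM
  2-simplices (18): ABG, ABM, ADL, ADM, AFG, AFL, BDG, BDL, BEL, BEM, DGJ, DJM, EFG, EFM, EGJ, EJL, FJL, FJM

giving chain groups C_0 ≅ Z^9, C_1 ≅ Z^27, C_2 ≅ Z^18.

The boundary map ∂_1: C_1 → C_0 maps an edge to its endpoints' difference, ∂[p,q] = q − p. For instance
  ∂BG = G − B.
The 9×27 boundary matrix has rank 8 and Smith normal form diag(1,1,1,1,1,1,1,1).

Boundary ∂_2: C_2 → C_1 acts by ∂[p,q,r] = [q,r] − [p,r] + [p,q]. For instance
  ∂ADM = DM − AM + AD,
  ∂AFG = FG − AG + AF.
The resulting 27×18 matrix has rank 18, and its Smith normal form has invariant factors (1,1,1,1,1,1,1,1,1,1,1,1,1,1,1,1,1,2).

Now H_k = ker ∂_k / im ∂_{k+1}, so:

  H_0: rank C_0 − rank ∂_1 = 9 − 8 = 1, and the invariant factors of ∂_1 are all 1, so H_0 = Z.
  H_1: rank ker ∂_1 − rank ∂_2 = (27 − 8) − 18 = 1, and ∂_2 has invariant factor 2 > 1, so H_1 = Z ⊕ Z/2.
  H_2: rank ker ∂_2 − rank ∂_3 = (18 − 18) − 0 = 0, and there is no ∂_3, so H_2 = 0.

H_0 = Z,  H_1 = Z ⊕ Z/2,  H_2 = 0.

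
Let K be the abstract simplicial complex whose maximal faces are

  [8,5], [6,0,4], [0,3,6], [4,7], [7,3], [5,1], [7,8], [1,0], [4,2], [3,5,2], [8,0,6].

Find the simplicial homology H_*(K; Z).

H_0 = Z,  H_1 = Z^5,  H_2 = 0.

Order the vertices as 0 < 1 < 2 < 3 < 4 < 5 < 6 < 7 < 8. Listing each simplex with vertices in this order, K has dimension 2 with simplices:

  0-simplices (9): [0], [1], [2], [3], [4], [5], [6], [7], [8]
  1-simplices (17): [0,1], [0,3], [0,4], [0,6], [0,8], [1,5], [2,3], [2,4], [2,5], [3,5], [3,6], [3,7], [4,6], [4,7], [5,8], [6,8], [7,8]
  2-simplices (4): [0,3,6], [0,4,6], [0,6,8], [2,3,5]

giving chain groups C_0 ≅ Z^9, C_1 ≅ Z^17, C_2 ≅ Z^4.

∂_1: C_1 → C_0 maps an edge to its endpoints' difference, ∂[p,q] = q − p.
The 9×17 boundary matrix has rank 8 and Smith normal form diag(1,1,1,1,1,1,1,1).

The boundary map ∂_2: C_2 → C_1 sends each 2-simplex [p,q,r] to [q,r] − [p,r] + [p,q]. For instance
  ∂[0,6,8] = [6,8] − [0,8] + [0,6],
  ∂[0,4,6] = [4,6] − [0,6] + [0,4].
As a 17×4 matrix over Z this has rank 4, with invariant factors (1,1,1,1).

From H_k ≅ ker(∂_k) / im(∂_{k+1}) we obtain:

  H_0: rank C_0 − rank ∂_1 = 9 − 8 = 1, and the invariant factors of ∂_1 are all 1, so H_0 = Z.
  H_1: rank ker ∂_1 − rank ∂_2 = (17 − 8) − 4 = 5, and the invariant factors of ∂_2 are all 1, so H_1 = Z^5.
  H_2: rank ker ∂_2 − rank ∂_3 = (4 − 4) − 0 = 0, and there is no ∂_3, so H_2 = 0.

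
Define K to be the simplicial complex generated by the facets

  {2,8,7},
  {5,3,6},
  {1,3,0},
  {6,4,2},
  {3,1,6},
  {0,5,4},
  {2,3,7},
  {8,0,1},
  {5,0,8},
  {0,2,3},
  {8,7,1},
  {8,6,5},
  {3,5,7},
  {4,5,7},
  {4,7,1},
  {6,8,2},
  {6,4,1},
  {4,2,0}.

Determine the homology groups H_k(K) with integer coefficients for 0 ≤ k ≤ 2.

H_0 = Z,  H_1 = Z^2,  H_2 = Z.

We work with the vertex ordering 0 < 1 < 2 < 3 < 4 < 5 < 6 < 7 < 8. The simplices of K, each written with vertices in increasing order, are:

  0-simplices (9): [0], [1], [2], [3], [4], [5], [6], [7], [8]
  1-simplices (27): (27 of them)
  2-simplices (18): [0,1,3], [0,1,8], [0,2,3], [0,2,4], [0,4,5], [0,5,8], [1,3,6], [1,4,6], [1,4,7], [1,7,8], [2,3,7], [2,4,6], [2,6,8], [2,7,8], [3,5,6], [3,5,7], [4,5,7], [5,6,8]

so the chain groups are C_0 ≅ Z^9, C_1 ≅ Z^27, C_2 ≅ Z^18.

∂_1: C_1 → C_0 is given by ∂[p,q] = [q] − [p]. For instance
  ∂[7,8] = [8] − [7].
The resulting 9×27 matrix has rank 8, and its Smith normal form has invariant factors (1,1,1,1,1,1,1,1).

Boundary ∂_2: C_2 → C_1 sends each 2-simplex [p,q,r] to [q,r] − [p,r] + [p,q]. For instance
  ∂[5,6,8] = [6,8] − [5,8] + [5,6],
  ∂[0,2,4] = [2,4] − [0,4] + [0,2].
The resulting 27×18 matrix has rank 17, and its Smith normal form has invariant factors (1,1,1,1,1,1,1,1,1,1,1,1,1,1,1,1,1).

From H_k ≅ ker(∂_k) / im(∂_{k+1}) we obtain:

  H_0: rank C_0 − rank ∂_1 = 9 − 8 = 1, and the invariant factors of ∂_1 are all 1, so H_0 = Z.
  H_1: rank ker ∂_1 − rank ∂_2 = (27 − 8) − 17 = 2, and the invariant factors of ∂_2 are all 1, so H_1 = Z^2.
  H_2: rank ker ∂_2 − rank ∂_3 = (18 − 17) − 0 = 1, and there is no ∂_3, so H_2 = Z.

As a check, the Euler characteristic is 9 − 27 + 18 = 0, which agrees with 1 − 2 + 1 = 0.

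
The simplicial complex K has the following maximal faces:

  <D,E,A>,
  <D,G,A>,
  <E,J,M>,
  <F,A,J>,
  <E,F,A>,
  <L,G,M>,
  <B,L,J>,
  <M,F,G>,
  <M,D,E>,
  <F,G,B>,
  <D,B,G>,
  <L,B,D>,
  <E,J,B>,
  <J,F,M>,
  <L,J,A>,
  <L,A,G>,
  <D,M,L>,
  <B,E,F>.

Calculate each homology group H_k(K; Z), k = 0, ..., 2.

H_0 = Z,  H_1 = Z × Z/2,  H_2 = 0.

Fix the vertex order A < B < D < E < F < G < J < L < M and write every simplex with vertices in increasing order. Then dim K = 2 and the simplices of K are:

  0-simplices (9): A, B, D, E, F, G, J, L, M
  1-simplices (27): AD, AE, AF, AG, AJ, AL, BD, BE, BF, BG, BJ, BL, DE, DG, DL, DM, EF, EJ, EM, FG, FJ, FM, GL, GM, JL, JM, LM
  2-simplices (18): ADE, ADG, AEF, AFJ, AGL, AJL, BDG, BDL, BEF, BEJ, BFG, BJL, DEM, DLM, EJM, FGM, FJM, GLM

giving chain groups C_0 ≅ Z^9, C_1 ≅ Z^27, C_2 ≅ Z^18.

Boundary ∂_1: C_1 → C_0 maps an edge to its endpoints' difference, ∂[p,q] = q − p.
The resulting 9×27 matrix has rank 8, and its Smith normal form has invariant factors (1,1,1,1,1,1,1,1).

Boundary ∂_2: C_2 → C_1 maps a triangle to the signed sum of its edges. For instance
  ∂BFG = FG − BG + BF,
  ∂AEF = EF − AF + AE.
The resulting 27×18 matrix has rank 18, and its Smith normal form has invariant factors (1,1,1,1,1,1,1,1,1,1,1,1,1,1,1,1,1,2).

Now H_k = ker ∂_k / im ∂_{k+1}, so:

  H_0: rank C_0 − rank ∂_1 = 9 − 8 = 1, and the invariant factors of ∂_1 are all 1, so H_0 = Z.
  H_1: rank ker ∂_1 − rank ∂_2 = (27 − 8) − 18 = 1, and ∂_2 has invariant factor 2 > 1, so H_1 = Z × Z/2.
  H_2: rank ker ∂_2 − rank ∂_3 = (18 − 18) − 0 = 0, and there is no ∂_3, so H_2 = 0.

As a check, the Euler characteristic is 9 − 27 + 18 = 0, which agrees with 1 − 1 + 0 = 0.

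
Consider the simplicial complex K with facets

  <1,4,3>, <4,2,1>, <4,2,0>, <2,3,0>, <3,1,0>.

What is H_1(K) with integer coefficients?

Order the vertices as 0 < 1 < 2 < 3 < 4. Listing each simplex with vertices in this order, K has dimension 2 with simplices:

  0-simplices (5): [0], [1], [2], [3], [4]
  1-simplices (10): [0,1], [0,2], [0,3], [0,4], [1,2], [1,3], [1,4], [2,3], [2,4], [3,4]
  2-simplices (5): [0,1,3], [0,2,3], [0,2,4], [1,2,4], [1,3,4]

giving chain groups C_0 ≅ Z^5, C_1 ≅ Z^10, C_2 ≅ Z^5.

The boundary map ∂_1: C_1 → C_0 sends each edge [p,q] (with p < q) to q − p.
As a 5×10 matrix over Z this has rank 4, with invariant factors (1,1,1,1).

The boundary map ∂_2: C_2 → C_1 acts by ∂[p,q,r] = [q,r] − [p,r] + [p,q]. For instance
  ∂[0,2,3] = [2,3] − [0,3] + [0,2],
  ∂[1,3,4] = [3,4] − [1,4] + [1,3].
This gives a 10×5 integer matrix of rank 5; reducing to Smith normal form yields diagonal entries (1,1,1,1,1).

From H_k ≅ ker(∂_k) / im(∂_{k+1}) we obtain:

  H_1: rank ker ∂_1 − rank ∂_2 = (10 − 4) − 5 = 1, and the invariant factors of ∂_2 are all 1, so H_1 ≅ Z.

H_1 = Z.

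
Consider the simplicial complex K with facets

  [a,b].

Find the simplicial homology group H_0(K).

H_0 = Z.

Take the total order a < b on the vertex set. Then K (dimension 1) consists of the simplices:

  0-simplices (2): a, b
  1-simplices (1): ab

so the chain groups are C_0 ≅ Z^2, C_1 ≅ Z^1.

∂_1: C_1 → C_0 sends each edge [p,q] (with p < q) to q − p. For instance
  ∂ab = b − a.
This gives a 2×1 integer matrix of rank 1; reducing to Smith normal form yields diagonal entries (1).

Reading off H_k = ker ∂_k / im ∂_{k+1}:

  H_0: rank C_0 − rank ∂_1 = 2 − 1 = 1, and the invariant factors of ∂_1 are all 1, so H_0 ≅ Z.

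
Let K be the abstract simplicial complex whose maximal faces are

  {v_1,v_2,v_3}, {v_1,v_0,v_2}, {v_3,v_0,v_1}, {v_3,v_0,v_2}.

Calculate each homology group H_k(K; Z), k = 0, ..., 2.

Take the total order v_0 < v_1 < v_2 < v_3 on the vertex set. Then K (dimension 2) consists of the simplices:

  0-simplices (4): [v_0], [v_1], [v_2], [v_3]
  1-simplices (6): [v_0,v_1], [v_0,v_2], [v_0,v_3], [v_1,v_2], [v_1,v_3], [v_2,v_3]
  2-simplices (4): [v_0,v_1,v_2], [v_0,v_1,v_3], [v_0,v_2,v_3], [v_1,v_2,v_3]

so the chain groups are C_0 ≅ Z^4, C_1 ≅ Z^6, C_2 ≅ Z^4.

Boundary ∂_1: C_1 → C_0 maps an edge to its endpoints' difference, ∂[p,q] = q − p.
This gives a 4×6 integer matrix of rank 3; reducing to Smith normal form yields diagonal entries (1,1,1).

The boundary map ∂_2: C_2 → C_1 maps a triangle to the signed sum of its edges. For instance
  ∂[v_1,v_2,v_3] = [v_2,v_3] − [v_1,v_3] + [v_1,v_2],
  ∂[v_0,v_1,v_3] = [v_1,v_3] − [v_0,v_3] + [v_0,v_1].
This gives a 6×4 integer matrix of rank 3; reducing to Smith normal form yields diagonal entries (1,1,1).

From H_k ≅ ker(∂_k) / im(∂_{k+1}) we obtain:

  H_0: rank C_0 − rank ∂_1 = 4 − 3 = 1, and the invariant factors of ∂_1 are all 1, so H_0 ≅ Z.
  H_1: rank ker ∂_1 − rank ∂_2 = (6 − 3) − 3 = 0, and the invariant factors of ∂_2 are all 1, so H_1 ≅ 0.
  H_2: rank ker ∂_2 − rank ∂_3 = (4 − 3) − 0 = 1, and there is no ∂_3, so H_2 ≅ Z.

As a check, the Euler characteristic is 4 − 6 + 4 = 2, which agrees with 1 − 0 + 1 = 2.
(K is a triangulation of the 2-sphere S^2.)

H_0 = Z,  H_1 = 0,  H_2 = Z.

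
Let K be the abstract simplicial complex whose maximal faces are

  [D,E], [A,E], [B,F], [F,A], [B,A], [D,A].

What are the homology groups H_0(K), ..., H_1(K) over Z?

H_0 ≅ Z,  H_1 ≅ Z^2.

Order the vertices as A < B < D < E < F. Listing each simplex with vertices in this order, K has dimension 1 with simplices:

  0-simplices (5): A, B, D, E, F
  1-simplices (6): AB, AD, AE, AF, BF, DE

giving chain groups C_0 ≅ Z^5, C_1 ≅ Z^6.

∂_1: C_1 → C_0 sends each edge [p,q] (with p < q) to q − p. For instance
  ∂AF = F − A.
This gives a 5×6 integer matrix of rank 4; reducing to Smith normal form yields diagonal entries (1,1,1,1).

Computing H_k = (kernel of ∂_k) / (image of ∂_{k+1}):

  H_0: rank C_0 − rank ∂_1 = 5 − 4 = 1, and the invariant factors of ∂_1 are all 1, so H_0 ≅ Z.
  H_1: rank ker ∂_1 − rank ∂_2 = (6 − 4) − 0 = 2, and there is no ∂_2, so H_1 ≅ Z^2.

As a check, the Euler characteristic is 5 − 6 = -1, which agrees with 1 − 2 = -1.
(K is a triangulation of a wedge of 2 circles.)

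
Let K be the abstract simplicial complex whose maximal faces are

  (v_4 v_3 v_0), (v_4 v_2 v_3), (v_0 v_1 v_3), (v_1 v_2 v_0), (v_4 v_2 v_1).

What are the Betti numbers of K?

b_0 = 1, b_1 = 1, b_2 = 0.

We work with the vertex ordering v_0 < v_1 < v_2 < v_3 < v_4. The simplices of K, each written with vertices in increasing order, are:

  0-simplices (5): [v_0], [v_1], [v_2], [v_3], [v_4]
  1-simplices (10): [v_0,v_1], [v_0,v_2], [v_0,v_3], [v_0,v_4], [v_1,v_2], [v_1,v_3], [v_1,v_4], [v_2,v_3], [v_2,v_4], [v_3,v_4]
  2-simplices (5): [v_0,v_1,v_2], [v_0,v_1,v_3], [v_0,v_3,v_4], [v_1,v_2,v_4], [v_2,v_3,v_4]

so the chain groups are C_0 ≅ Z^5, C_1 ≅ Z^10, C_2 ≅ Z^5.

Boundary ∂_1: C_1 → C_0 sends each edge [p,q] (with p < q) to q − p.
As a 5×10 matrix over Z this has rank 4, with invariant factors (1,1,1,1).

∂_2: C_2 → C_1 acts by ∂[p,q,r] = [q,r] − [p,r] + [p,q]. For instance
  ∂[v_0,v_1,v_2] = [v_1,v_2] − [v_0,v_2] + [v_0,v_1],
  ∂[v_2,v_3,v_4] = [v_3,v_4] − [v_2,v_4] + [v_2,v_3].
This gives a 10×5 integer matrix of rank 5; reducing to Smith normal form yields diagonal entries (1,1,1,1,1).

Computing H_k = (kernel of ∂_k) / (image of ∂_{k+1}):

  H_0: rank C_0 − rank ∂_1 = 5 − 4 = 1, and the invariant factors of ∂_1 are all 1, so H_0 ≅ Z.
  H_1: rank ker ∂_1 − rank ∂_2 = (10 − 4) − 5 = 1, and the invariant factors of ∂_2 are all 1, so H_1 ≅ Z.
  H_2: rank ker ∂_2 − rank ∂_3 = (5 − 5) − 0 = 0, and there is no ∂_3, so H_2 ≅ 0.

As a check, the Euler characteristic is 5 − 10 + 5 = 0, which agrees with 1 − 1 + 0 = 0.
(K is a triangulation of the Möbius band.)

Hence the Betti numbers are b_0 = 1, b_1 = 1, b_2 = 0.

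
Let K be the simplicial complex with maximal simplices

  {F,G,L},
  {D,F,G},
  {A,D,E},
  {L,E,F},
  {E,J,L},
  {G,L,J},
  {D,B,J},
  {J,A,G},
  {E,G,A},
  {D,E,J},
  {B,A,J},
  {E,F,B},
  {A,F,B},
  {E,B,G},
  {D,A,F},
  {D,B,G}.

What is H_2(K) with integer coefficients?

H_2 ≅ Z.

We work with the vertex ordering A < B < D < E < F < G < J < L. The simplices of K, each written with vertices in increasing order, are:

  0-simplices (8): A, B, D, E, F, G, J, L
  1-simplices (24): AB, AD, AE, AF, AG, AJ, BD, BE, BF, BG, BJ, DE, DF, DG, DJ, EF, EG, EJ, EL, FG, FL, GJ, GL, JL
  2-simplices (16): ABF, ABJ, ADE, ADF, AEG, AGJ, BDG, BDJ, BEF, BEG, DEJ, DFG, EFL, EJL, FGL, GJL

giving chain groups C_0 ≅ Z^8, C_1 ≅ Z^24, C_2 ≅ Z^16.

The boundary map ∂_1: C_1 → C_0 maps an edge to its endpoints' difference, ∂[p,q] = q − p. For instance
  ∂AE = E − A.
The 8×24 boundary matrix has rank 7 and Smith normal form diag(1,1,1,1,1,1,1).

The boundary map ∂_2: C_2 → C_1 maps a triangle to the signed sum of its edges. For instance
  ∂BEG = EG − BG + BE,
  ∂ADE = DE − AE + AD.
This gives a 24×16 integer matrix of rank 15; reducing to Smith normal form yields diagonal entries (1,1,1,1,1,1,1,1,1,1,1,1,1,1,1).

Now H_k = ker ∂_k / im ∂_{k+1}, so:

  H_2: rank ker ∂_2 − rank ∂_3 = (16 − 15) − 0 = 1, and there is no ∂_3, so H_2 = Z.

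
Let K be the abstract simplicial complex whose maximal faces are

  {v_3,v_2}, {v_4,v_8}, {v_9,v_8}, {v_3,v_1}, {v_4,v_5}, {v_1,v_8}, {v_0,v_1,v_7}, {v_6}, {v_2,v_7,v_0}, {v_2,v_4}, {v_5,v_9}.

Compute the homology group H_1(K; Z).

Take the total order v_0 < v_1 < v_2 < v_3 < v_4 < v_5 < v_6 < v_7 < v_8 < v_9 on the vertex set. Then K (dimension 2) consists of the simplices:

  0-simplices (10): [v_0], [v_1], [v_2], [v_3], [v_4], [v_5], [v_6], [v_7], [v_8], [v_9]
  1-simplices (13): [v_0,v_1], [v_0,v_2], [v_0,v_7], [v_1,v_3], [v_1,v_7], [v_1,v_8], [v_2,v_3], [v_2,v_4], [v_2,v_7], [v_4,v_5], [v_4,v_8], [v_5,v_9], [v_8,v_9]
  2-simplices (2): [v_0,v_1,v_7], [v_0,v_2,v_7]

Hence C_0 ≅ Z^10, C_1 ≅ Z^13, C_2 ≅ Z^2.

Boundary ∂_1: C_1 → C_0 is given by ∂[p,q] = [q] − [p].
The resulting 10×13 matrix has rank 8, and its Smith normal form has invariant factors (1,1,1,1,1,1,1,1).

Boundary ∂_2: C_2 → C_1 sends each 2-simplex [p,q,r] to [q,r] − [p,r] + [p,q]. For instance
  ∂[v_0,v_1,v_7] = [v_1,v_7] − [v_0,v_7] + [v_0,v_1],
  ∂[v_0,v_2,v_7] = [v_2,v_7] − [v_0,v_7] + [v_0,v_2].
The resulting 13×2 matrix has rank 2, and its Smith normal form has invariant factors (1,1).

Reading off H_k = ker ∂_k / im ∂_{k+1}:

  H_1: rank ker ∂_1 − rank ∂_2 = (13 − 8) − 2 = 3, and the invariant factors of ∂_2 are all 1, so H_1 ≅ Z^3.

H_1 ≅ Z^3.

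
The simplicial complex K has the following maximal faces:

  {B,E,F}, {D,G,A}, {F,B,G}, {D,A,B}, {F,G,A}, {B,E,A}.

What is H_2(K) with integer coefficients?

H_2 ≅ 0.

Take the total order A < B < D < E < F < G on the vertex set. Then K (dimension 2) consists of the simplices:

  0-simplices (6): A, B, D, E, F, G
  1-simplices (12): AB, AD, AE, AF, AG, BD, BE, BF, BG, DG, EF, FG
  2-simplices (6): ABD, ABE, ADG, AFG, BEF, BFG

Hence C_0 ≅ Z^6, C_1 ≅ Z^12, C_2 ≅ Z^6.

Boundary ∂_1: C_1 → C_0 is given by ∂[p,q] = [q] − [p]. For instance
  ∂AB = B − A.
As a 6×12 matrix over Z this has rank 5, with invariant factors (1,1,1,1,1).

∂_2: C_2 → C_1 sends each 2-simplex [p,q,r] to [q,r] − [p,r] + [p,q]. For instance
  ∂ADG = DG − AG + AD,
  ∂AFG = FG − AG + AF.
This gives a 12×6 integer matrix of rank 6; reducing to Smith normal form yields diagonal entries (1,1,1,1,1,1).

Reading off H_k = ker ∂_k / im ∂_{k+1}:

  H_2: rank ker ∂_2 − rank ∂_3 = (6 − 6) − 0 = 0, and there is no ∂_3, so H_2 ≅ 0.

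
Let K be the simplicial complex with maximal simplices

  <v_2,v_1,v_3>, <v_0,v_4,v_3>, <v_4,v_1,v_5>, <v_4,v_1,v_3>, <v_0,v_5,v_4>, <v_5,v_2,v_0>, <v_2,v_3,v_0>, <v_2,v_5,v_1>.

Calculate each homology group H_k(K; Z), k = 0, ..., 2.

H_0 ≅ Z,  H_1 = 0,  H_2 ≅ Z.

K has 6 vertices, 12 edges, 8 triangles.
rank ∂_0 = 0, rank ∂_1 = 5 ⇒ b_0 = 6 − 0 − 5 = 1; all invariant factors of ∂_1 are 1 so no torsion. So H_0 = Z.
rank ∂_1 = 5, rank ∂_2 = 7 ⇒ b_1 = 12 − 5 − 7 = 0; all invariant factors of ∂_2 are 1 so no torsion. So H_1 = 0.
rank ∂_2 = 7, rank ∂_3 = 0 ⇒ b_2 = 8 − 7 − 0 = 1. So H_2 = Z.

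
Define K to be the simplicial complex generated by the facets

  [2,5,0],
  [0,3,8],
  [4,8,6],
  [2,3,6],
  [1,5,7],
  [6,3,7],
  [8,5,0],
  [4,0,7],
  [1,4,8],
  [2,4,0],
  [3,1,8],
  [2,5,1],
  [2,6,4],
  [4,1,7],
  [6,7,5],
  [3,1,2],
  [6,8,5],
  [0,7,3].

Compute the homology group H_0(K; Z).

Fix the vertex order 0 < 1 < 2 < 3 < 4 < 5 < 6 < 7 < 8 and write every simplex with vertices in increasing order. Then dim K = 2 and the simplices of K are:

  0-simplices (9): [0], [1], [2], [3], [4], [5], [6], [7], [8]
  1-simplices (27): (27 of them)
  2-simplices (18): [0,2,4], [0,2,5], [0,3,7], [0,3,8], [0,4,7], [0,5,8], [1,2,3], [1,2,5], [1,3,8], [1,4,7], [1,4,8], [1,5,7], [2,3,6], [2,4,6], [3,6,7], [4,6,8], [5,6,7], [5,6,8]

so the chain groups are C_0 ≅ Z^9, C_1 ≅ Z^27, C_2 ≅ Z^18.

∂_1: C_1 → C_0 maps an edge to its endpoints' difference, ∂[p,q] = q − p. For instance
  ∂[3,7] = [7] − [3].
As a 9×27 matrix over Z this has rank 8, with invariant factors (1,1,1,1,1,1,1,1).

Boundary ∂_2: C_2 → C_1 sends each 2-simplex [p,q,r] to [q,r] − [p,r] + [p,q]. For instance
  ∂[1,3,8] = [3,8] − [1,8] + [1,3],
  ∂[4,6,8] = [6,8] − [4,8] + [4,6].
The resulting 27×18 matrix has rank 17, and its Smith normal form has invariant factors (1,1,1,1,1,1,1,1,1,1,1,1,1,1,1,1,1).

Computing H_k = (kernel of ∂_k) / (image of ∂_{k+1}):

  H_0: rank C_0 − rank ∂_1 = 9 − 8 = 1, and the invariant factors of ∂_1 are all 1, so H_0 ≅ Z.

H_0 = Z.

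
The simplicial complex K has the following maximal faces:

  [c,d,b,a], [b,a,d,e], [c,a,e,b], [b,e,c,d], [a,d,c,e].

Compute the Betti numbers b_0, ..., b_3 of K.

Take the total order a < b < c < d < e on the vertex set. Then K (dimension 3) consists of the simplices:

  0-simplices (5): a, b, c, d, e
  1-simplices (10): ab, ac, ad, ae, bc, bd, be, cd, ce, de
  2-simplices (10): abc, abd, abe, acd, ace, ade, bcd, bce, bde, cde
  3-simplices (5): abcd, abce, abde, acde, bcde

giving chain groups C_0 ≅ Z^5, C_1 ≅ Z^10, C_2 ≅ Z^10, C_3 ≅ Z^5.

The boundary map ∂_1: C_1 → C_0 maps an edge to its endpoints' difference, ∂[p,q] = q − p. For instance
  ∂bd = d − b.
The 5×10 boundary matrix has rank 4 and Smith normal form diag(1,1,1,1).

∂_2: C_2 → C_1 maps a triangle to the signed sum of its edges. For instance
  ∂ade = de − ae + ad,
  ∂abd = bd − ad + ab.
The 10×10 boundary matrix has rank 6 and Smith normal form diag(1,1,1,1,1,1).

∂_3: C_3 → C_2 sends each 3-simplex σ to the alternating sum Σ_i (−1)^i (σ with its i-th vertex removed). For instance
  ∂bcde = cde − bde + bce − bcd,
  ∂abde = bde − ade + abe − abd.
The 10×5 boundary matrix has rank 4 and Smith normal form diag(1,1,1,1).

Computing H_k = (kernel of ∂_k) / (image of ∂_{k+1}):

  H_0: rank C_0 − rank ∂_1 = 5 − 4 = 1, and the invariant factors of ∂_1 are all 1, so H_0 ≅ Z.
  H_1: rank ker ∂_1 − rank ∂_2 = (10 − 4) − 6 = 0, and the invariant factors of ∂_2 are all 1, so H_1 ≅ 0.
  H_2: rank ker ∂_2 − rank ∂_3 = (10 − 6) − 4 = 0, and the invariant factors of ∂_3 are all 1, so H_2 ≅ 0.
  H_3: rank ker ∂_3 − rank ∂_4 = (5 − 4) − 0 = 1, and there is no ∂_4, so H_3 ≅ Z.

Hence the Betti numbers are b_0 = 1, b_1 = 0, b_2 = 0, b_3 = 1.

b_0 = 1, b_1 = 0, b_2 = 0, b_3 = 1.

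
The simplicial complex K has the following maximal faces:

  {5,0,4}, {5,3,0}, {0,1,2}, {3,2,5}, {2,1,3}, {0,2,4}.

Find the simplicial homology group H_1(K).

Take the total order 0 < 1 < 2 < 3 < 4 < 5 on the vertex set. Then K (dimension 2) consists of the simplices:

  0-simplices (6): [0], [1], [2], [3], [4], [5]
  1-simplices (12): [0,1], [0,2], [0,3], [0,4], [0,5], [1,2], [1,3], [2,3], [2,4], [2,5], [3,5], [4,5]
  2-simplices (6): [0,1,2], [0,2,4], [0,3,5], [0,4,5], [1,2,3], [2,3,5]

Hence C_0 ≅ Z^6, C_1 ≅ Z^12, C_2 ≅ Z^6.

The boundary map ∂_1: C_1 → C_0 maps an edge to its endpoints' difference, ∂[p,q] = q − p.
As a 6×12 matrix over Z this has rank 5, with invariant factors (1,1,1,1,1).

Boundary ∂_2: C_2 → C_1 acts by ∂[p,q,r] = [q,r] − [p,r] + [p,q]. For instance
  ∂[1,2,3] = [2,3] − [1,3] + [1,2],
  ∂[0,1,2] = [1,2] − [0,2] + [0,1].
This gives a 12×6 integer matrix of rank 6; reducing to Smith normal form yields diagonal entries (1,1,1,1,1,1).

Reading off H_k = ker ∂_k / im ∂_{k+1}:

  H_1: rank ker ∂_1 − rank ∂_2 = (12 − 5) − 6 = 1, and the invariant factors of ∂_2 are all 1, so H_1 ≅ Z.

(K is a triangulation of the cylinder S^1 x I.)

H_1 ≅ Z.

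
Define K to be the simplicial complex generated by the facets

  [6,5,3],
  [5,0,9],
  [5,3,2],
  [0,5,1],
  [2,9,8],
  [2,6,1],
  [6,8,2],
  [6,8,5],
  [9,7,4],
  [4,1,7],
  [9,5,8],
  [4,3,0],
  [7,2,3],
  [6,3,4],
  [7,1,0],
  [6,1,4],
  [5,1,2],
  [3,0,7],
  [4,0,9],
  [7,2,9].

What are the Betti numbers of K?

b_0 = 1, b_1 = 1, b_2 = 0.

Fix the vertex order 0 < 1 < 2 < 3 < 4 < 5 < 6 < 7 < 8 < 9 and write every simplex with vertices in increasing order. Then dim K = 2 and the simplices of K are:

  0-simplices (10): [0], [1], [2], [3], [4], [5], [6], [7], [8], [9]
  1-simplices (30): (30 of them)
  2-simplices (20): (20 of them)

giving chain groups C_0 ≅ Z^10, C_1 ≅ Z^30, C_2 ≅ Z^20.

The boundary map ∂_1: C_1 → C_0 sends each edge [p,q] (with p < q) to q − p.
As a 10×30 matrix over Z this has rank 9, with invariant factors (1,1,1,1,1,1,1,1,1).

∂_2: C_2 → C_1 sends each 2-simplex [p,q,r] to [q,r] − [p,r] + [p,q]. For instance
  ∂[4,7,9] = [7,9] − [4,9] + [4,7],
  ∂[0,3,4] = [3,4] − [0,4] + [0,3].
The 30×20 boundary matrix has rank 20 and Smith normal form diag(1,1,1,1,1,1,1,1,1,1,1,1,1,1,1,1,1,1,1,2).

Now H_k = ker ∂_k / im ∂_{k+1}, so:

  H_0: rank C_0 − rank ∂_1 = 10 − 9 = 1, and the invariant factors of ∂_1 are all 1, so H_0 = Z.
  H_1: rank ker ∂_1 − rank ∂_2 = (30 − 9) − 20 = 1, and ∂_2 has invariant factor 2 > 1, so H_1 = Z ⊕ Z/2.
  H_2: rank ker ∂_2 − rank ∂_3 = (20 − 20) − 0 = 0, and there is no ∂_3, so H_2 = 0.

As a check, the Euler characteristic is 10 − 30 + 20 = 0, which agrees with 1 − 1 + 0 = 0.

Hence the Betti numbers are b_0 = 1, b_1 = 1, b_2 = 0.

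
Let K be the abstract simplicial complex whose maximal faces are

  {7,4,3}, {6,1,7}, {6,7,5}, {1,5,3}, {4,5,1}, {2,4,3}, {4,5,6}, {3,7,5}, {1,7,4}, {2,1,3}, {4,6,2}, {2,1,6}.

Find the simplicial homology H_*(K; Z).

H_0 = Z,  H_1 = Z_2,  H_2 = 0.

Fix the vertex order 1 < 2 < 3 < 4 < 5 < 6 < 7 and write every simplex with vertices in increasing order. Then dim K = 2 and the simplices of K are:

  0-simplices (7): [1], [2], [3], [4], [5], [6], [7]
  1-simplices (18): [1,2], [1,3], [1,4], [1,5], [1,6], [1,7], [2,3], [2,4], [2,6], [3,4], [3,5], [3,7], [4,5], [4,6], [4,7], [5,6], [5,7], [6,7]
  2-simplices (12): [1,2,3], [1,2,6], [1,3,5], [1,4,5], [1,4,7], [1,6,7], [2,3,4], [2,4,6], [3,4,7], [3,5,7], [4,5,6], [5,6,7]

giving chain groups C_0 ≅ Z^7, C_1 ≅ Z^18, C_2 ≅ Z^12.

The boundary map ∂_1: C_1 → C_0 is given by ∂[p,q] = [q] − [p]. For instance
  ∂[5,7] = [7] − [5].
The resulting 7×18 matrix has rank 6, and its Smith normal form has invariant factors (1,1,1,1,1,1).

∂_2: C_2 → C_1 acts by ∂[p,q,r] = [q,r] − [p,r] + [p,q]. For instance
  ∂[5,6,7] = [6,7] − [5,7] + [5,6],
  ∂[3,4,7] = [4,7] − [3,7] + [3,4].
The resulting 18×12 matrix has rank 12, and its Smith normal form has invariant factors (1,1,1,1,1,1,1,1,1,1,1,2).

Reading off H_k = ker ∂_k / im ∂_{k+1}:

  H_0: rank C_0 − rank ∂_1 = 7 − 6 = 1, and the invariant factors of ∂_1 are all 1, so H_0 = Z.
  H_1: rank ker ∂_1 − rank ∂_2 = (18 − 6) − 12 = 0, and ∂_2 has invariant factor 2 > 1, so H_1 = Z_2.
  H_2: rank ker ∂_2 − rank ∂_3 = (12 − 12) − 0 = 0, and there is no ∂_3, so H_2 = 0.

As a check, the Euler characteristic is 7 − 18 + 12 = 1, which agrees with 1 − 0 + 0 = 1.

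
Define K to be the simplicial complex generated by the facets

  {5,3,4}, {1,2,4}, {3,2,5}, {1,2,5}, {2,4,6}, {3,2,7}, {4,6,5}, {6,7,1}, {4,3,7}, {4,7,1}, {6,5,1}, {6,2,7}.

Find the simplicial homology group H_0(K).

Fix the vertex order 1 < 2 < 3 < 4 < 5 < 6 < 7 and write every simplex with vertices in increasing order. Then dim K = 2 and the simplices of K are:

  0-simplices (7): [1], [2], [3], [4], [5], [6], [7]
  1-simplices (18): [1,2], [1,4], [1,5], [1,6], [1,7], [2,3], [2,4], [2,5], [2,6], [2,7], [3,4], [3,5], [3,7], [4,5], [4,6], [4,7], [5,6], [6,7]
  2-simplices (12): [1,2,4], [1,2,5], [1,4,7], [1,5,6], [1,6,7], [2,3,5], [2,3,7], [2,4,6], [2,6,7], [3,4,5], [3,4,7], [4,5,6]

so the chain groups are C_0 ≅ Z^7, C_1 ≅ Z^18, C_2 ≅ Z^12.

∂_1: C_1 → C_0 sends each edge [p,q] (with p < q) to q − p. For instance
  ∂[3,5] = [5] − [3].
The resulting 7×18 matrix has rank 6, and its Smith normal form has invariant factors (1,1,1,1,1,1).

The boundary map ∂_2: C_2 → C_1 maps a triangle to the signed sum of its edges. For instance
  ∂[1,6,7] = [6,7] − [1,7] + [1,6],
  ∂[3,4,5] = [4,5] − [3,5] + [3,4].
The 18×12 boundary matrix has rank 12 and Smith normal form diag(1,1,1,1,1,1,1,1,1,1,1,2).

Computing H_k = (kernel of ∂_k) / (image of ∂_{k+1}):

  H_0: rank C_0 − rank ∂_1 = 7 − 6 = 1, and the invariant factors of ∂_1 are all 1, so H_0 = Z.

H_0 ≅ Z.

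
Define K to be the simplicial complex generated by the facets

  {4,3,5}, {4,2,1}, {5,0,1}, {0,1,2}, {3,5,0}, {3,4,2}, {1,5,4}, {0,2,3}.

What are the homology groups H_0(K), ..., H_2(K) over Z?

H_0 = Z,  H_1 = 0,  H_2 = Z.

Take the total order 0 < 1 < 2 < 3 < 4 < 5 on the vertex set. Then K (dimension 2) consists of the simplices:

  0-simplices (6): [0], [1], [2], [3], [4], [5]
  1-simplices (12): [0,1], [0,2], [0,3], [0,5], [1,2], [1,4], [1,5], [2,3], [2,4], [3,4], [3,5], [4,5]
  2-simplices (8): [0,1,2], [0,1,5], [0,2,3], [0,3,5], [1,2,4], [1,4,5], [2,3,4], [3,4,5]

Hence C_0 ≅ Z^6, C_1 ≅ Z^12, C_2 ≅ Z^8.

∂_1: C_1 → C_0 is given by ∂[p,q] = [q] − [p].
This gives a 6×12 integer matrix of rank 5; reducing to Smith normal form yields diagonal entries (1,1,1,1,1).

∂_2: C_2 → C_1 acts by ∂[p,q,r] = [q,r] − [p,r] + [p,q]. For instance
  ∂[1,4,5] = [4,5] − [1,5] + [1,4],
  ∂[0,1,2] = [1,2] − [0,2] + [0,1].
This gives a 12×8 integer matrix of rank 7; reducing to Smith normal form yields diagonal entries (1,1,1,1,1,1,1).

Now H_k = ker ∂_k / im ∂_{k+1}, so:

  H_0: rank C_0 − rank ∂_1 = 6 − 5 = 1, and the invariant factors of ∂_1 are all 1, so H_0 = Z.
  H_1: rank ker ∂_1 − rank ∂_2 = (12 − 5) − 7 = 0, and the invariant factors of ∂_2 are all 1, so H_1 = 0.
  H_2: rank ker ∂_2 − rank ∂_3 = (8 − 7) − 0 = 1, and there is no ∂_3, so H_2 = Z.

As a check, the Euler characteristic is 6 − 12 + 8 = 2, which agrees with 1 − 0 + 1 = 2.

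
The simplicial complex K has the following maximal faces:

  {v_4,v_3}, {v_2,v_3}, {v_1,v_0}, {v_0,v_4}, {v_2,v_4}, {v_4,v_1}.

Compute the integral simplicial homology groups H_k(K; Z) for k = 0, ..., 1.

H_0 = Z,  H_1 = Z^2.

Take the total order v_0 < v_1 < v_2 < v_3 < v_4 on the vertex set. Then K (dimension 1) consists of the simplices:

  0-simplices (5): [v_0], [v_1], [v_2], [v_3], [v_4]
  1-simplices (6): [v_0,v_1], [v_0,v_4], [v_1,v_4], [v_2,v_3], [v_2,v_4], [v_3,v_4]

Hence C_0 ≅ Z^5, C_1 ≅ Z^6.

∂_1: C_1 → C_0 is given by ∂[p,q] = [q] − [p]. For instance
  ∂[v_2,v_3] = [v_3] − [v_2].
As a 5×6 matrix over Z this has rank 4, with invariant factors (1,1,1,1).

From H_k ≅ ker(∂_k) / im(∂_{k+1}) we obtain:

  H_0: rank C_0 − rank ∂_1 = 5 − 4 = 1, and the invariant factors of ∂_1 are all 1, so H_0 = Z.
  H_1: rank ker ∂_1 − rank ∂_2 = (6 − 4) − 0 = 2, and there is no ∂_2, so H_1 = Z^2.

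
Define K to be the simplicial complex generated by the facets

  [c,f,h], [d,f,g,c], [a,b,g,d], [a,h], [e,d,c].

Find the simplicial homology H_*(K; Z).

H_0 ≅ Z,  H_1 ≅ Z,  H_2 = 0,  H_3 = 0.

Take the total order a < b < c < d < e < f < g < h on the vertex set. Then K (dimension 3) consists of the simplices:

  0-simplices (8): a, b, c, d, e, f, g, h
  1-simplices (16): ab, ad, ag, ah, bd, bg, cd, ce, cf, cg, ch, de, df, dg, fg, fh
  2-simplices (10): abd, abg, adg, bdg, cde, cdf, cdg, cfg, cfh, dfg
  3-simplices (2): abdg, cdfg

so the chain groups are C_0 ≅ Z^8, C_1 ≅ Z^16, C_2 ≅ Z^10, C_3 ≅ Z^2.

Boundary ∂_1: C_1 → C_0 is given by ∂[p,q] = [q] − [p]. For instance
  ∂ce = e − c.
This gives a 8×16 integer matrix of rank 7; reducing to Smith normal form yields diagonal entries (1,1,1,1,1,1,1).

Boundary ∂_2: C_2 → C_1 maps a triangle to the signed sum of its edges. For instance
  ∂adg = dg − ag + ad,
  ∂abd = bd − ad + ab.
As a 16×10 matrix over Z this has rank 8, with invariant factors (1,1,1,1,1,1,1,1).

Boundary ∂_3: C_3 → C_2 sends each 3-simplex σ to the alternating sum Σ_i (−1)^i (σ with its i-th vertex removed). For instance
  ∂abdg = bdg − adg + abg − abd,
  ∂cdfg = dfg − cfg + cdg − cdf.
The resulting 10×2 matrix has rank 2, and its Smith normal form has invariant factors (1,1).

Now H_k = ker ∂_k / im ∂_{k+1}, so:

  H_0: rank C_0 − rank ∂_1 = 8 − 7 = 1, and the invariant factors of ∂_1 are all 1, so H_0 ≅ Z.
  H_1: rank ker ∂_1 − rank ∂_2 = (16 − 7) − 8 = 1, and the invariant factors of ∂_2 are all 1, so H_1 ≅ Z.
  H_2: rank ker ∂_2 − rank ∂_3 = (10 − 8) − 2 = 0, and the invariant factors of ∂_3 are all 1, so H_2 ≅ 0.
  H_3: rank ker ∂_3 − rank ∂_4 = (2 − 2) − 0 = 0, and there is no ∂_4, so H_3 ≅ 0.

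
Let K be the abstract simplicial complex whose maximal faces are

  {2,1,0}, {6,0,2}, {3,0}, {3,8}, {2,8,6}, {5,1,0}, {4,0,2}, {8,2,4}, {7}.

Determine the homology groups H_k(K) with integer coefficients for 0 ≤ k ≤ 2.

H_0 ≅ Z^2,  H_1 ≅ Z,  H_2 = 0.

Order the vertices as 0 < 1 < 2 < 3 < 4 < 5 < 6 < 7 < 8. Listing each simplex with vertices in this order, K has dimension 2 with simplices:

  0-simplices (9): [0], [1], [2], [3], [4], [5], [6], [7], [8]
  1-simplices (14): [0,1], [0,2], [0,3], [0,4], [0,5], [0,6], [1,2], [1,5], [2,4], [2,6], [2,8], [3,8], [4,8], [6,8]
  2-simplices (6): [0,1,2], [0,1,5], [0,2,4], [0,2,6], [2,4,8], [2,6,8]

giving chain groups C_0 ≅ Z^9, C_1 ≅ Z^14, C_2 ≅ Z^6.

The boundary map ∂_1: C_1 → C_0 sends each edge [p,q] (with p < q) to q − p.
As a 9×14 matrix over Z this has rank 7, with invariant factors (1,1,1,1,1,1,1).

The boundary map ∂_2: C_2 → C_1 maps a triangle to the signed sum of its edges. For instance
  ∂[2,4,8] = [4,8] − [2,8] + [2,4],
  ∂[0,2,6] = [2,6] − [0,6] + [0,2].
The 14×6 boundary matrix has rank 6 and Smith normal form diag(1,1,1,1,1,1).

Computing H_k = (kernel of ∂_k) / (image of ∂_{k+1}):

  H_0: rank C_0 − rank ∂_1 = 9 − 7 = 2, and the invariant factors of ∂_1 are all 1, so H_0 = Z^2.
  H_1: rank ker ∂_1 − rank ∂_2 = (14 − 7) − 6 = 1, and the invariant factors of ∂_2 are all 1, so H_1 = Z.
  H_2: rank ker ∂_2 − rank ∂_3 = (6 − 6) − 0 = 0, and there is no ∂_3, so H_2 = 0.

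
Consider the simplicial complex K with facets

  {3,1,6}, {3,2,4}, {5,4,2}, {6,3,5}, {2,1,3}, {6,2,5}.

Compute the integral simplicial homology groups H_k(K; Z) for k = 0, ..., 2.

H_0 = Z,  H_1 = Z,  H_2 = 0.

Take the total order 1 < 2 < 3 < 4 < 5 < 6 on the vertex set. Then K (dimension 2) consists of the simplices:

  0-simplices (6): [1], [2], [3], [4], [5], [6]
  1-simplices (12): [1,2], [1,3], [1,6], [2,3], [2,4], [2,5], [2,6], [3,4], [3,5], [3,6], [4,5], [5,6]
  2-simplices (6): [1,2,3], [1,3,6], [2,3,4], [2,4,5], [2,5,6], [3,5,6]

so the chain groups are C_0 ≅ Z^6, C_1 ≅ Z^12, C_2 ≅ Z^6.

The boundary map ∂_1: C_1 → C_0 sends each edge [p,q] (with p < q) to q − p. For instance
  ∂[2,5] = [5] − [2].
The 6×12 boundary matrix has rank 5 and Smith normal form diag(1,1,1,1,1).

Boundary ∂_2: C_2 → C_1 acts by ∂[p,q,r] = [q,r] − [p,r] + [p,q]. For instance
  ∂[2,4,5] = [4,5] − [2,5] + [2,4],
  ∂[1,2,3] = [2,3] − [1,3] + [1,2].
The resulting 12×6 matrix has rank 6, and its Smith normal form has invariant factors (1,1,1,1,1,1).

Computing H_k = (kernel of ∂_k) / (image of ∂_{k+1}):

  H_0: rank C_0 − rank ∂_1 = 6 − 5 = 1, and the invariant factors of ∂_1 are all 1, so H_0 = Z.
  H_1: rank ker ∂_1 − rank ∂_2 = (12 − 5) − 6 = 1, and the invariant factors of ∂_2 are all 1, so H_1 = Z.
  H_2: rank ker ∂_2 − rank ∂_3 = (6 − 6) − 0 = 0, and there is no ∂_3, so H_2 = 0.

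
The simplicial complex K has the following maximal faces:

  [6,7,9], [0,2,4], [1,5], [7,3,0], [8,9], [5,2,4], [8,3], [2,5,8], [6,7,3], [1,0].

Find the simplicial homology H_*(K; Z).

Order the vertices as 0 < 1 < 2 < 3 < 4 < 5 < 6 < 7 < 8 < 9. Listing each simplex with vertices in this order, K has dimension 2 with simplices:

  0-simplices (10): [0], [1], [2], [3], [4], [5], [6], [7], [8], [9]
  1-simplices (18): [0,1], [0,2], [0,3], [0,4], [0,7], [1,5], [2,4], [2,5], [2,8], [3,6], [3,7], [3,8], [4,5], [5,8], [6,7], [6,9], [7,9], [8,9]
  2-simplices (6): [0,2,4], [0,3,7], [2,4,5], [2,5,8], [3,6,7], [6,7,9]

so the chain groups are C_0 ≅ Z^10, C_1 ≅ Z^18, C_2 ≅ Z^6.

The boundary map ∂_1: C_1 → C_0 maps an edge to its endpoints' difference, ∂[p,q] = q − p.
As a 10×18 matrix over Z this has rank 9, with invariant factors (1,1,1,1,1,1,1,1,1).

The boundary map ∂_2: C_2 → C_1 acts by ∂[p,q,r] = [q,r] − [p,r] + [p,q]. For instance
  ∂[2,4,5] = [4,5] − [2,5] + [2,4],
  ∂[0,3,7] = [3,7] − [0,7] + [0,3].
As a 18×6 matrix over Z this has rank 6, with invariant factors (1,1,1,1,1,1).

Reading off H_k = ker ∂_k / im ∂_{k+1}:

  H_0: rank C_0 − rank ∂_1 = 10 − 9 = 1, and the invariant factors of ∂_1 are all 1, so H_0 ≅ Z.
  H_1: rank ker ∂_1 − rank ∂_2 = (18 − 9) − 6 = 3, and the invariant factors of ∂_2 are all 1, so H_1 ≅ Z^3.
  H_2: rank ker ∂_2 − rank ∂_3 = (6 − 6) − 0 = 0, and there is no ∂_3, so H_2 ≅ 0.

As a check, the Euler characteristic is 10 − 18 + 6 = -2, which agrees with 1 − 3 + 0 = -2.

H_0 ≅ Z,  H_1 ≅ Z^3,  H_2 = 0.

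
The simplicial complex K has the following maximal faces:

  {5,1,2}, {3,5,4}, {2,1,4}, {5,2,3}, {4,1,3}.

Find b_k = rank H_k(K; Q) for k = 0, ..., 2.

Fix the vertex order 1 < 2 < 3 < 4 < 5 and write every simplex with vertices in increasing order. Then dim K = 2 and the simplices of K are:

  0-simplices (5): [1], [2], [3], [4], [5]
  1-simplices (10): [1,2], [1,3], [1,4], [1,5], [2,3], [2,4], [2,5], [3,4], [3,5], [4,5]
  2-simplices (5): [1,2,4], [1,2,5], [1,3,4], [2,3,5], [3,4,5]

so the chain groups are C_0 ≅ Z^5, C_1 ≅ Z^10, C_2 ≅ Z^5.

∂_1: C_1 → C_0 maps an edge to its endpoints' difference, ∂[p,q] = q − p. For instance
  ∂[2,5] = [5] − [2].
This gives a 5×10 integer matrix of rank 4; reducing to Smith normal form yields diagonal entries (1,1,1,1).

∂_2: C_2 → C_1 acts by ∂[p,q,r] = [q,r] − [p,r] + [p,q]. For instance
  ∂[1,3,4] = [3,4] − [1,4] + [1,3],
  ∂[2,3,5] = [3,5] − [2,5] + [2,3].
As a 10×5 matrix over Z this has rank 5, with invariant factors (1,1,1,1,1).

Computing H_k = (kernel of ∂_k) / (image of ∂_{k+1}):

  H_0: rank C_0 − rank ∂_1 = 5 − 4 = 1, and the invariant factors of ∂_1 are all 1, so H_0 = Z.
  H_1: rank ker ∂_1 − rank ∂_2 = (10 − 4) − 5 = 1, and the invariant factors of ∂_2 are all 1, so H_1 = Z.
  H_2: rank ker ∂_2 − rank ∂_3 = (5 − 5) − 0 = 0, and there is no ∂_3, so H_2 = 0.

(K is a triangulation of the Möbius band.)

Hence the Betti numbers are b_0 = 1, b_1 = 1, b_2 = 0.

b_0 = 1, b_1 = 1, b_2 = 0.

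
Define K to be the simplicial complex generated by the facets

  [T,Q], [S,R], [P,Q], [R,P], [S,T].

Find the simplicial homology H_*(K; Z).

K has 5 vertices, 5 edges.
rank ∂_0 = 0, rank ∂_1 = 4 ⇒ b_0 = 5 − 0 − 4 = 1; all invariant factors of ∂_1 are 1 so no torsion. So H_0 = Z.
rank ∂_1 = 4, rank ∂_2 = 0 ⇒ b_1 = 5 − 4 − 0 = 1. So H_1 = Z.

H_0 ≅ Z,  H_1 ≅ Z.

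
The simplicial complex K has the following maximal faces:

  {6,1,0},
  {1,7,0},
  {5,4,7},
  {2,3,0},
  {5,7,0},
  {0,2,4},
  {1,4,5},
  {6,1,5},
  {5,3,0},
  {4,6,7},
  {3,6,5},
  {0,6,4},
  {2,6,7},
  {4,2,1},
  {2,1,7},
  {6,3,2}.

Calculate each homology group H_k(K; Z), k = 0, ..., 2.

H_0 ≅ Z,  H_1 ≅ Z^2,  H_2 ≅ Z.

Fix the vertex order 0 < 1 < 2 < 3 < 4 < 5 < 6 < 7 and write every simplex with vertices in increasing order. Then dim K = 2 and the simplices of K are:

  0-simplices (8): [0], [1], [2], [3], [4], [5], [6], [7]
  1-simplices (24): (24 of them)
  2-simplices (16): [0,1,6], [0,1,7], [0,2,3], [0,2,4], [0,3,5], [0,4,6], [0,5,7], [1,2,4], [1,2,7], [1,4,5], [1,5,6], [2,3,6], [2,6,7], [3,5,6], [4,5,7], [4,6,7]

so the chain groups are C_0 ≅ Z^8, C_1 ≅ Z^24, C_2 ≅ Z^16.

The boundary map ∂_1: C_1 → C_0 is given by ∂[p,q] = [q] − [p]. For instance
  ∂[0,7] = [7] − [0].
The resulting 8×24 matrix has rank 7, and its Smith normal form has invariant factors (1,1,1,1,1,1,1).

The boundary map ∂_2: C_2 → C_1 maps a triangle to the signed sum of its edges. For instance
  ∂[1,5,6] = [5,6] − [1,6] + [1,5],
  ∂[0,3,5] = [3,5] − [0,5] + [0,3].
The 24×16 boundary matrix has rank 15 and Smith normal form diag(1,1,1,1,1,1,1,1,1,1,1,1,1,1,1).

Computing H_k = (kernel of ∂_k) / (image of ∂_{k+1}):

  H_0: rank C_0 − rank ∂_1 = 8 − 7 = 1, and the invariant factors of ∂_1 are all 1, so H_0 = Z.
  H_1: rank ker ∂_1 − rank ∂_2 = (24 − 7) − 15 = 2, and the invariant factors of ∂_2 are all 1, so H_1 = Z^2.
  H_2: rank ker ∂_2 − rank ∂_3 = (16 − 15) − 0 = 1, and there is no ∂_3, so H_2 = Z.

As a check, the Euler characteristic is 8 − 24 + 16 = 0, which agrees with 1 − 2 + 1 = 0.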